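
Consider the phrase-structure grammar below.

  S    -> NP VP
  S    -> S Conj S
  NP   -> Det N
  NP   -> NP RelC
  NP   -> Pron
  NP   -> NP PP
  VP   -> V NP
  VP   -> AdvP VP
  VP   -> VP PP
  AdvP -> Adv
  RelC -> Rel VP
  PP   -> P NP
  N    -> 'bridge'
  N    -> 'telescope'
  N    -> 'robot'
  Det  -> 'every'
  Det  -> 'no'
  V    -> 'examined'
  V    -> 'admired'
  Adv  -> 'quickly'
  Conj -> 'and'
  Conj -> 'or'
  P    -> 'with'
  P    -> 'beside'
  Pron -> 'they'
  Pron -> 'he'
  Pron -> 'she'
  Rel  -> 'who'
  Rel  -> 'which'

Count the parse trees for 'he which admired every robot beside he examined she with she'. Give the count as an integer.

Two of the 6 distinct bracketings:
[S [NP [NP [Pron he]] [RelC [Rel which] [VP [V admired] [NP [NP [Det every] [N robot]] [PP [P beside] [NP [Pron he]]]]]]] [VP [V examined] [NP [NP [Pron she]] [PP [P with] [NP [Pron she]]]]]]
[S [NP [NP [Pron he]] [RelC [Rel which] [VP [V admired] [NP [NP [Det every] [N robot]] [PP [P beside] [NP [Pron he]]]]]]] [VP [VP [V examined] [NP [Pron she]]] [PP [P with] [NP [Pron she]]]]]
The difference turns on whether VP → VP PP is used at the relevant span, versus an alternative expansion of VP.

6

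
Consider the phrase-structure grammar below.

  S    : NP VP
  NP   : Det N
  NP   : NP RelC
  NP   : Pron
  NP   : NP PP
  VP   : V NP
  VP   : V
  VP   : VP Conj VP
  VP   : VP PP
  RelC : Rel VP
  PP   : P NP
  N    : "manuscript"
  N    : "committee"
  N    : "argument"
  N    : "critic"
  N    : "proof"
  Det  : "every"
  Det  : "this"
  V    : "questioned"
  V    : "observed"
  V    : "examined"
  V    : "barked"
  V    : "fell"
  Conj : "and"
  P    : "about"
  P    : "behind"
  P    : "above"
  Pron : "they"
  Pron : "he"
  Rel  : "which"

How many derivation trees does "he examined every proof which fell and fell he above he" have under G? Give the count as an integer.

8

Two of the 8 distinct bracketings:
[S [NP [Pron he]] [VP [V examined] [NP [NP [Det every] [N proof]] [RelC [Rel which] [VP [VP [V fell]] [Conj and] [VP [V fell] [NP [NP [Pron he]] [PP [P above] [NP [Pron he]]]]]]]]]]
[S [NP [Pron he]] [VP [V examined] [NP [NP [Det every] [N proof]] [RelC [Rel which] [VP [VP [V fell]] [Conj and] [VP [VP [V fell] [NP [Pron he]]] [PP [P above] [NP [Pron he]]]]]]]]]
The difference turns on whether NP → NP PP is used at the relevant span, versus an alternative expansion of NP.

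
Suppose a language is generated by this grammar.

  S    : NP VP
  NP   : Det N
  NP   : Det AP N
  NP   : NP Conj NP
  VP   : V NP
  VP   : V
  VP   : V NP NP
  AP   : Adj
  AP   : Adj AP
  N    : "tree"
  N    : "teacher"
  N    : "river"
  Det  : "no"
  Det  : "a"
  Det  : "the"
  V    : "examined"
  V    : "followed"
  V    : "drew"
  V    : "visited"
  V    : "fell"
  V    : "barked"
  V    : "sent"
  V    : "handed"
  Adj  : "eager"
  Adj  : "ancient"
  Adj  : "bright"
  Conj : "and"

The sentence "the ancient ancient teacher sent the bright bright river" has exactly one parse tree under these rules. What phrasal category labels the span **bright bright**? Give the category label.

[S [NP [Det the] [AP [Adj ancient] [AP [Adj ancient]]] [N teacher]] [VP [V sent] [NP [Det the] [AP [Adj bright] [AP [Adj bright]]] [N river]]]]
The span 'bright bright' is the AP node built by AP → Adj AP.

AP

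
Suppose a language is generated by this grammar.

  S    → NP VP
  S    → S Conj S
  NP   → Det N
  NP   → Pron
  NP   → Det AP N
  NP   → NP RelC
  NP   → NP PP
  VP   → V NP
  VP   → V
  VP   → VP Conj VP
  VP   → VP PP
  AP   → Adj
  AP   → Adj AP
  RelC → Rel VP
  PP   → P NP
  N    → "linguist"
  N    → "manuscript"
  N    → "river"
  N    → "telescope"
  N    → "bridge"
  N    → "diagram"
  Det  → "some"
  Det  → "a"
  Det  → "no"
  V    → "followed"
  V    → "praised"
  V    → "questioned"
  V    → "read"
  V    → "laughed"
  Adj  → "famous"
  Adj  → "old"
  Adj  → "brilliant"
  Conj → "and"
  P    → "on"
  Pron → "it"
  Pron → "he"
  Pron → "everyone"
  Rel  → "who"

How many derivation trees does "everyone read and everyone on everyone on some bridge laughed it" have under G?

The two bracketings:
[S [S [NP [Pron everyone]] [VP [V read]]] [Conj and] [S [NP [NP [Pron everyone]] [PP [P on] [NP [NP [Pron everyone]] [PP [P on] [NP [Det some] [N bridge]]]]]] [VP [V laughed] [NP [Pron it]]]]]
[S [S [NP [Pron everyone]] [VP [V read]]] [Conj and] [S [NP [NP [NP [Pron everyone]] [PP [P on] [NP [Pron everyone]]]] [PP [P on] [NP [Det some] [N bridge]]]] [VP [V laughed] [NP [Pron it]]]]]
The trees differ in how a recursive rule is bracketed over the same span.

2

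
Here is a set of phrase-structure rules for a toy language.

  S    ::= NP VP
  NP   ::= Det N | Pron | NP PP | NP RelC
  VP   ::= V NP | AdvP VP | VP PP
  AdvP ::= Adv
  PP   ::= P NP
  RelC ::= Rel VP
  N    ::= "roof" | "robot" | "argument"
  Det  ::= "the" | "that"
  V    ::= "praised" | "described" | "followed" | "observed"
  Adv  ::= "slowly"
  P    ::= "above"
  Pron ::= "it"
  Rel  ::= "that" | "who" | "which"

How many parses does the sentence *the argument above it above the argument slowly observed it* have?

The two bracketings:
[S [NP [NP [Det the] [N argument]] [PP [P above] [NP [NP [Pron it]] [PP [P above] [NP [Det the] [N argument]]]]]] [VP [AdvP [Adv slowly]] [VP [V observed] [NP [Pron it]]]]]
[S [NP [NP [NP [Det the] [N argument]] [PP [P above] [NP [Pron it]]]] [PP [P above] [NP [Det the] [N argument]]]] [VP [AdvP [Adv slowly]] [VP [V observed] [NP [Pron it]]]]]
The trees differ in how a recursive rule is bracketed over the same span.

2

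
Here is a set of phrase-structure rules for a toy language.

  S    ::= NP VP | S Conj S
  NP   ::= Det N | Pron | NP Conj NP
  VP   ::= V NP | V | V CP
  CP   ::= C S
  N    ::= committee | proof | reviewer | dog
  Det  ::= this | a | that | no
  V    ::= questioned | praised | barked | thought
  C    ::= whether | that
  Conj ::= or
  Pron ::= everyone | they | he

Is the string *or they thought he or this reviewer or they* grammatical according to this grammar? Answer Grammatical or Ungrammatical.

Ungrammatical

For S → NP VP, no prefix of the string parses as an NP. The alternative S rule S → S Conj S likewise has no satisfying split.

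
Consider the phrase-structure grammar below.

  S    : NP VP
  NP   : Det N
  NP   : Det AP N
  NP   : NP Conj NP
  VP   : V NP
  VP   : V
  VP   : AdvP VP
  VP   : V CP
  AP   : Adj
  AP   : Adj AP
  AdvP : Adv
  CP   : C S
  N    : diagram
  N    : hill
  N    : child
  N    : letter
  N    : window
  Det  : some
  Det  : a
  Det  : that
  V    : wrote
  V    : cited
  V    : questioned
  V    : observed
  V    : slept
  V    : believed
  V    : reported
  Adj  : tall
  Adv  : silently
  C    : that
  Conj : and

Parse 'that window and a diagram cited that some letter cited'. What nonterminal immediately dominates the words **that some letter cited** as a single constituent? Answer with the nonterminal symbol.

CP

[S [NP [NP [Det that] [N window]] [Conj and] [NP [Det a] [N diagram]]] [VP [V cited] [CP [C that] [S [NP [Det some] [N letter]] [VP [V cited]]]]]]
The span 'that some letter cited' is the CP node built by CP → C S.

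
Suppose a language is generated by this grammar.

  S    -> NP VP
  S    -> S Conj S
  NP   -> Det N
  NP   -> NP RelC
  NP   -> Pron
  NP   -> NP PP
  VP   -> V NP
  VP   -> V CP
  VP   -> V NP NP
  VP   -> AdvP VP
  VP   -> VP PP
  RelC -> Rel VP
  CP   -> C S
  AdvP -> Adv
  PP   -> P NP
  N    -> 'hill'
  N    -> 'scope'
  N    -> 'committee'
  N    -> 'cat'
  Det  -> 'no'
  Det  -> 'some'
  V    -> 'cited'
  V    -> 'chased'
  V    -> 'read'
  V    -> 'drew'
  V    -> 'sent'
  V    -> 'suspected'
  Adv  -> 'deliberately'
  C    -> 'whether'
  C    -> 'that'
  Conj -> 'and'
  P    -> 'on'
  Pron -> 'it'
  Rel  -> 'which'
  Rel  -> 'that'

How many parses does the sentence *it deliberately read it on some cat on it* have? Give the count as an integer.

9

Two of the 9 distinct bracketings:
[S [NP [Pron it]] [VP [AdvP [Adv deliberately]] [VP [V read] [NP [NP [Pron it]] [PP [P on] [NP [NP [Det some] [N cat]] [PP [P on] [NP [Pron it]]]]]]]]]
[S [NP [Pron it]] [VP [AdvP [Adv deliberately]] [VP [V read] [NP [NP [NP [Pron it]] [PP [P on] [NP [Det some] [N cat]]]] [PP [P on] [NP [Pron it]]]]]]]
The trees differ in how a recursive rule is bracketed over the same span.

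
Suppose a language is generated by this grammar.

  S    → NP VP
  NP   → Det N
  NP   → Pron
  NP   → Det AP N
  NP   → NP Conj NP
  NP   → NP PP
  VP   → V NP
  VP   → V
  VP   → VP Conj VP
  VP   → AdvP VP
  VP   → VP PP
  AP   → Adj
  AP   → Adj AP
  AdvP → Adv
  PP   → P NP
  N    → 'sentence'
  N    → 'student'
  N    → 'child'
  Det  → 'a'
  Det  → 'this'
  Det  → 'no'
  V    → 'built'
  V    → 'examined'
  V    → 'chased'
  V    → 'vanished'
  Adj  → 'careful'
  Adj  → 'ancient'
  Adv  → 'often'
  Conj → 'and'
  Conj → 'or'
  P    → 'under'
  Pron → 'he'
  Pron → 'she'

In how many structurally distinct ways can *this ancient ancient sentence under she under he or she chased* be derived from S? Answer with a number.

5

Two of the 5 distinct bracketings:
[S [NP [NP [NP [Det this] [AP [Adj ancient] [AP [Adj ancient]]] [N sentence]] [PP [P under] [NP [NP [Pron she]] [PP [P under] [NP [Pron he]]]]]] [Conj or] [NP [Pron she]]] [VP [V chased]]]
[S [NP [NP [NP [NP [Det this] [AP [Adj ancient] [AP [Adj ancient]]] [N sentence]] [PP [P under] [NP [Pron she]]]] [PP [P under] [NP [Pron he]]]] [Conj or] [NP [Pron she]]] [VP [V chased]]]
The trees differ in how a recursive rule is bracketed over the same span.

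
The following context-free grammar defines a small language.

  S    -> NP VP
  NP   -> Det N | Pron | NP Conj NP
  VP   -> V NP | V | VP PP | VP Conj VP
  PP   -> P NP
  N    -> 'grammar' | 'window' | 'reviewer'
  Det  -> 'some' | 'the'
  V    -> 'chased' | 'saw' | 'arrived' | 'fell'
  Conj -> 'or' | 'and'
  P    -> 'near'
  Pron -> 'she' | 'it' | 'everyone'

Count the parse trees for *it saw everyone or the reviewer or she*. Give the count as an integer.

2

The two bracketings:
[S [NP [Pron it]] [VP [V saw] [NP [NP [Pron everyone]] [Conj or] [NP [NP [Det the] [N reviewer]] [Conj or] [NP [Pron she]]]]]]
[S [NP [Pron it]] [VP [V saw] [NP [NP [NP [Pron everyone]] [Conj or] [NP [Det the] [N reviewer]]] [Conj or] [NP [Pron she]]]]]
The trees differ in how a recursive rule is bracketed over the same span.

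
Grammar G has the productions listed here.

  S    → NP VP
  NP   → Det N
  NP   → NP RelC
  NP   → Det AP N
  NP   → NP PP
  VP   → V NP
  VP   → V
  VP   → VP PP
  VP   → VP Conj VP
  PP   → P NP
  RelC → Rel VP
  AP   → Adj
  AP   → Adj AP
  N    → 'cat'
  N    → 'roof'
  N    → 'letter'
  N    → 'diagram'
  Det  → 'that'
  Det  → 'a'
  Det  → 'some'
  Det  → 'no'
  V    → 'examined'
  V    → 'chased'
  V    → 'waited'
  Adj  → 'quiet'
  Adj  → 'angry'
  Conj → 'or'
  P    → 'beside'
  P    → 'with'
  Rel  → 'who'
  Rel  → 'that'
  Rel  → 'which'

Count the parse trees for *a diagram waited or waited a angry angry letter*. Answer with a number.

[S [NP [Det a] [N diagram]] [VP [VP [V waited]] [Conj or] [VP [V waited] [NP [Det a] [AP [Adj angry] [AP [Adj angry]]] [N letter]]]]]
No rule offers an alternative attachment or grouping for any span, so this is the only derivation.

1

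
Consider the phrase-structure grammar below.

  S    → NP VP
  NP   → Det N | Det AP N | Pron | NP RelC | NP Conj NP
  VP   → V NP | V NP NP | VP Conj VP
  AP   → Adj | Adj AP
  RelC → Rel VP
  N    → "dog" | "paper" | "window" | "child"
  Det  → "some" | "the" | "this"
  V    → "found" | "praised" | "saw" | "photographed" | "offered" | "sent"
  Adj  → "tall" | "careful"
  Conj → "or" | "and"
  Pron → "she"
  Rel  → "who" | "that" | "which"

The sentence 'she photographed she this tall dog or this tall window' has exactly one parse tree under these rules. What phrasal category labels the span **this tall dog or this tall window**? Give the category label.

NP

[S [NP [Pron she]] [VP [V photographed] [NP [Pron she]] [NP [NP [Det this] [AP [Adj tall]] [N dog]] [Conj or] [NP [Det this] [AP [Adj tall]] [N window]]]]]
The span 'this tall dog or this tall window' is the NP node built by NP → NP Conj NP.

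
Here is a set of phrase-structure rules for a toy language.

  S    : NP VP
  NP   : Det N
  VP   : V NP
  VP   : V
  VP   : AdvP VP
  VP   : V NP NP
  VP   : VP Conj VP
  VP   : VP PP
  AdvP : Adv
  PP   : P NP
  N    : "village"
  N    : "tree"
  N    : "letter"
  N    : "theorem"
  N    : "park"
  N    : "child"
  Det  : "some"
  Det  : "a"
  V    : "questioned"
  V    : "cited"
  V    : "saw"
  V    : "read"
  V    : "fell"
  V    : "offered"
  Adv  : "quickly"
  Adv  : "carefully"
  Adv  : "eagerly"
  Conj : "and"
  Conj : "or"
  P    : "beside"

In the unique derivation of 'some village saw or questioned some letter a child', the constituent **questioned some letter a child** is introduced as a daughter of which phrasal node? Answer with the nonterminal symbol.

VP

[S [NP [Det some] [N village]] [VP [VP [V saw]] [Conj or] [VP [V questioned] [NP [Det some] [N letter]] [NP [Det a] [N child]]]]]
The span 'questioned some letter a child' is the VP node built by VP → V NP NP.
Its mother is the VP built by VP → VP Conj VP.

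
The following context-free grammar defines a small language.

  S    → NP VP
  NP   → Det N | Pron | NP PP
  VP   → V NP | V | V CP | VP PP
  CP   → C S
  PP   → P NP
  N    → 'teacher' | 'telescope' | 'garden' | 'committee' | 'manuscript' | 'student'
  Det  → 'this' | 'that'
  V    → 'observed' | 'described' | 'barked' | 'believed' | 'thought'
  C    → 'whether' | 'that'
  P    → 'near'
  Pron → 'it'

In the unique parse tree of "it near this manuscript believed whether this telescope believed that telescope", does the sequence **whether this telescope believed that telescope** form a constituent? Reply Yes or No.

[S [NP [NP [Pron it]] [PP [P near] [NP [Det this] [N manuscript]]]] [VP [V believed] [CP [C whether] [S [NP [Det this] [N telescope]] [VP [V believed] [NP [Det that] [N telescope]]]]]]]
The words 'whether this telescope believed that telescope' are exhaustively dominated by a single CP node (built by CP → C S), so they form a constituent.

Yes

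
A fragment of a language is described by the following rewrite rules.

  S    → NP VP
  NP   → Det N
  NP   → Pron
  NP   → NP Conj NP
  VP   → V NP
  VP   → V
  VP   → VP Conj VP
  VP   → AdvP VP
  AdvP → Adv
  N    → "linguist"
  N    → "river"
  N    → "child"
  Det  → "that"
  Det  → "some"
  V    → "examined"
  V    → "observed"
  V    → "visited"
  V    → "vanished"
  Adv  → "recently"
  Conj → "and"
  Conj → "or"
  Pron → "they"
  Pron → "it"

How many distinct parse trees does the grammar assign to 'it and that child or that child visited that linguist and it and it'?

4

Two of the 4 distinct bracketings:
[S [NP [NP [Pron it]] [Conj and] [NP [NP [Det that] [N child]] [Conj or] [NP [Det that] [N child]]]] [VP [V visited] [NP [NP [Det that] [N linguist]] [Conj and] [NP [NP [Pron it]] [Conj and] [NP [Pron it]]]]]]
[S [NP [NP [Pron it]] [Conj and] [NP [NP [Det that] [N child]] [Conj or] [NP [Det that] [N child]]]] [VP [V visited] [NP [NP [NP [Det that] [N linguist]] [Conj and] [NP [Pron it]]] [Conj and] [NP [Pron it]]]]]
The trees differ in how a recursive rule is bracketed over the same span.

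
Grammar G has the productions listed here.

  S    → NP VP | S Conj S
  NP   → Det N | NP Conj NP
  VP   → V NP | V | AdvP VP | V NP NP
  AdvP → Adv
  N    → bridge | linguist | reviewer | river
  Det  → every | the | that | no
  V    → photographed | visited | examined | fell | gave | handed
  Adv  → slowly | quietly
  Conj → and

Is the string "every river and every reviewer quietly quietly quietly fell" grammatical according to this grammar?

S
  NP
    NP
      Det: every
      N: river
    Conj: and
    NP
      Det: every
      N: reviewer
  VP
    AdvP
      Adv: quietly
    VP
      AdvP
        Adv: quietly
      VP
        AdvP
          Adv: quietly
        VP
          V: fell
The bracketing above is licensed at every node by one of the given productions, with S at the root.

Grammatical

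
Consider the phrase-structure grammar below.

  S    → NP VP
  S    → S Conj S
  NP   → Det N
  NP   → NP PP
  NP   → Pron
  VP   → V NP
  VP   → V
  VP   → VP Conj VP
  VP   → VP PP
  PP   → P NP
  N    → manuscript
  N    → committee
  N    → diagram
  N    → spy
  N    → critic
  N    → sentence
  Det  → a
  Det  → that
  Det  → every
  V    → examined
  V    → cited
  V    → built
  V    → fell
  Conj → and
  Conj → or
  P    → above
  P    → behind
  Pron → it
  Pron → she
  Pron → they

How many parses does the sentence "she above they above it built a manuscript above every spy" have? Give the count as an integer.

4

Two of the 4 distinct bracketings:
[S [NP [NP [Pron she]] [PP [P above] [NP [NP [Pron they]] [PP [P above] [NP [Pron it]]]]]] [VP [V built] [NP [NP [Det a] [N manuscript]] [PP [P above] [NP [Det every] [N spy]]]]]]
[S [NP [NP [Pron she]] [PP [P above] [NP [NP [Pron they]] [PP [P above] [NP [Pron it]]]]]] [VP [VP [V built] [NP [Det a] [N manuscript]]] [PP [P above] [NP [Det every] [N spy]]]]]
The difference turns on whether VP → VP PP is used at the relevant span, versus an alternative expansion of VP.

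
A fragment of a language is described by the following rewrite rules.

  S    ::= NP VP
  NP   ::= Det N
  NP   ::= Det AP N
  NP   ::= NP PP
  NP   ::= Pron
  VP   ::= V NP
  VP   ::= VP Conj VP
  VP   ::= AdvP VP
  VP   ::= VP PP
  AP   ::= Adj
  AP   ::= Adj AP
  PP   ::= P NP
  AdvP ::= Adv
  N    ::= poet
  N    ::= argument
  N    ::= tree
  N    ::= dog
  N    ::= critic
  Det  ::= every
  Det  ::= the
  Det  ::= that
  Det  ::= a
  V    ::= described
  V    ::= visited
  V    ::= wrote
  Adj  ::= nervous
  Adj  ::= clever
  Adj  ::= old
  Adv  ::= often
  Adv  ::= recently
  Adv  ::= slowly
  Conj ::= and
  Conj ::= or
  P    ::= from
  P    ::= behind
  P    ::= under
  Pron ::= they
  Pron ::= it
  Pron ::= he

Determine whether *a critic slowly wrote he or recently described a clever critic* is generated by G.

Grammatical

[S [NP [Det a] [N critic]] [VP [VP [AdvP [Adv slowly]] [VP [V wrote] [NP [Pron he]]]] [Conj or] [VP [AdvP [Adv recently]] [VP [V described] [NP [Det a] [AP [Adj clever]] [N critic]]]]]]
Every word is introduced by a lexical rule and the phrasal rules combine the resulting categories into a single S.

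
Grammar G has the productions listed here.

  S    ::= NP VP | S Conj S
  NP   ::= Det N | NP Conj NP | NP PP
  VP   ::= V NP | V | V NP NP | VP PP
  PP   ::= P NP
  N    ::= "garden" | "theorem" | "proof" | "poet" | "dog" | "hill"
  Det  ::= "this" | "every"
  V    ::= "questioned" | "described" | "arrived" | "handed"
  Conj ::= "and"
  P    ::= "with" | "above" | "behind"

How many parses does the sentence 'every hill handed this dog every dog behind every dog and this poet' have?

3

Two of the 3 distinct bracketings:
[S [NP [Det every] [N hill]] [VP [V handed] [NP [Det this] [N dog]] [NP [NP [NP [Det every] [N dog]] [PP [P behind] [NP [Det every] [N dog]]]] [Conj and] [NP [Det this] [N poet]]]]]
[S [NP [Det every] [N hill]] [VP [V handed] [NP [Det this] [N dog]] [NP [NP [Det every] [N dog]] [PP [P behind] [NP [NP [Det every] [N dog]] [Conj and] [NP [Det this] [N poet]]]]]]]
The trees differ in how a recursive rule is bracketed over the same span.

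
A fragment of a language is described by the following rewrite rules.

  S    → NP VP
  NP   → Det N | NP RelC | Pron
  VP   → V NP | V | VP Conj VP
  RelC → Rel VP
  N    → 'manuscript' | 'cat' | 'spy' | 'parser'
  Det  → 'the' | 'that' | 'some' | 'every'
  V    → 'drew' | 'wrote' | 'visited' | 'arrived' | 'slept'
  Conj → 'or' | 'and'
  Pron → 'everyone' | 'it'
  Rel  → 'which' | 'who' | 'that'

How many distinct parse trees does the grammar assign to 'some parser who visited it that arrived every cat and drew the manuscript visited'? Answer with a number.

3

Two of the 3 distinct bracketings:
[S [NP [NP [Det some] [N parser]] [RelC [Rel who] [VP [V visited] [NP [NP [Pron it]] [RelC [Rel that] [VP [VP [V arrived] [NP [Det every] [N cat]]] [Conj and] [VP [V drew] [NP [Det the] [N manuscript]]]]]]]]] [VP [V visited]]]
[S [NP [NP [Det some] [N parser]] [RelC [Rel who] [VP [VP [V visited] [NP [NP [Pron it]] [RelC [Rel that] [VP [V arrived] [NP [Det every] [N cat]]]]]] [Conj and] [VP [V drew] [NP [Det the] [N manuscript]]]]]] [VP [V visited]]]
The trees differ in how a recursive rule is bracketed over the same span.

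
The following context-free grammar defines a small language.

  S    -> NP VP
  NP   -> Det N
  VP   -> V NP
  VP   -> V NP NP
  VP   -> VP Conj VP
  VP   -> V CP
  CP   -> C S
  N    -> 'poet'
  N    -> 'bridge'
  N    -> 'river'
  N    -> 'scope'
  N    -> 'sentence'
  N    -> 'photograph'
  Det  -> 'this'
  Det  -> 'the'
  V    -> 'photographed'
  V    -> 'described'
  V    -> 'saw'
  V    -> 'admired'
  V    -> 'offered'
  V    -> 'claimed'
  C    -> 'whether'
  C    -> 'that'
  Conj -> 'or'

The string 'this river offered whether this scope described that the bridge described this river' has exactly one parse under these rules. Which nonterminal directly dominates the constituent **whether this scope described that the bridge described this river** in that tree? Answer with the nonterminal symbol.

VP

[S [NP [Det this] [N river]] [VP [V offered] [CP [C whether] [S [NP [Det this] [N scope]] [VP [V described] [CP [C that] [S [NP [Det the] [N bridge]] [VP [V described] [NP [Det this] [N river]]]]]]]]]]
The span 'whether this scope described that the bridge described this river' is the CP node built by CP → C S.
Its mother is the VP built by VP → V CP.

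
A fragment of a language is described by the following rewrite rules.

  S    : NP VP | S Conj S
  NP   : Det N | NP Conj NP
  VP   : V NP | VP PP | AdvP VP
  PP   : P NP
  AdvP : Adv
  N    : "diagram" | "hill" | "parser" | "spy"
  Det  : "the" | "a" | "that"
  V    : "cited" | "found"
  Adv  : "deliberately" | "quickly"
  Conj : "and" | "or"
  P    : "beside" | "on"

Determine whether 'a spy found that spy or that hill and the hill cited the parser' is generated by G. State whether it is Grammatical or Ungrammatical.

S
  S
    NP
      Det: a
      N: spy
    VP
      V: found
      NP
        Det: that
        N: spy
  Conj: or
  S
    NP
      NP
        Det: that
        N: hill
      Conj: and
      NP
        Det: the
        N: hill
    VP
      V: cited
      NP
        Det: the
        N: parser
Every word is introduced by a lexical rule and the phrasal rules combine the resulting categories into a single S.

Grammatical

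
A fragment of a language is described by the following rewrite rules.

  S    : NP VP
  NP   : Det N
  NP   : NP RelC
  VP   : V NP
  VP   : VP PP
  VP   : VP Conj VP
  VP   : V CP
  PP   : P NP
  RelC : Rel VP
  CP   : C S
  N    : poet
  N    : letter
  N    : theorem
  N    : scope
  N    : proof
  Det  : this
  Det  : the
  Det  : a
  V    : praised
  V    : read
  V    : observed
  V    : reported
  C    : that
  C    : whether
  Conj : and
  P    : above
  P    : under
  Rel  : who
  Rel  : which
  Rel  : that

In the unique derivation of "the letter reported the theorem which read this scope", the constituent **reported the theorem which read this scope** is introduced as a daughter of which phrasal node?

S

S
  NP
    Det: the
    N: letter
  VP
    V: reported
    NP
      NP
        Det: the
        N: theorem
      RelC
        Rel: which
        VP
          V: read
          NP
            Det: this
            N: scope
The span 'reported the theorem which read this scope' is the VP node built by VP → V NP.
Its mother is the S built by S → NP VP.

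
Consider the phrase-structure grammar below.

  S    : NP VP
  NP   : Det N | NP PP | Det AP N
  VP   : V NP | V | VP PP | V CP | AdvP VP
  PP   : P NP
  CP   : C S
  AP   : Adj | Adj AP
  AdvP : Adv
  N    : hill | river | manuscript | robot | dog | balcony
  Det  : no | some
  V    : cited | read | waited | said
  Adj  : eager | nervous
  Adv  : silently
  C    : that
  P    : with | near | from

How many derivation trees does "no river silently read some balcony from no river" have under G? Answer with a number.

Two of the 3 distinct bracketings:
[S [NP [Det no] [N river]] [VP [VP [AdvP [Adv silently]] [VP [V read] [NP [Det some] [N balcony]]]] [PP [P from] [NP [Det no] [N river]]]]]
[S [NP [Det no] [N river]] [VP [AdvP [Adv silently]] [VP [V read] [NP [NP [Det some] [N balcony]] [PP [P from] [NP [Det no] [N river]]]]]]]
The difference turns on whether NP → NP PP is used at the relevant span, versus an alternative expansion of NP.

3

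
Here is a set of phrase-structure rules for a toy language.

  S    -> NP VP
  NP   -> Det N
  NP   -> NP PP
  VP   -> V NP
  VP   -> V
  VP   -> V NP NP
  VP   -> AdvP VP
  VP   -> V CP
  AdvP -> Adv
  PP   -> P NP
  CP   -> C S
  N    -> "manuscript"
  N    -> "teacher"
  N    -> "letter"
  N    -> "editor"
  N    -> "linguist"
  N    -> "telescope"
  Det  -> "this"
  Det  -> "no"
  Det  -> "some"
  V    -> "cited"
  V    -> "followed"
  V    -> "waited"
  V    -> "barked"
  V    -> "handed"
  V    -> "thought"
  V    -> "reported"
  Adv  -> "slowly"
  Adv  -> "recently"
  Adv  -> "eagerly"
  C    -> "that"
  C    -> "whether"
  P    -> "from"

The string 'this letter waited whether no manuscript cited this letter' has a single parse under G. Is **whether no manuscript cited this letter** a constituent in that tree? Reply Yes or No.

[S [NP [Det this] [N letter]] [VP [V waited] [CP [C whether] [S [NP [Det no] [N manuscript]] [VP [V cited] [NP [Det this] [N letter]]]]]]]
The words 'whether no manuscript cited this letter' are exhaustively dominated by a single CP node (built by CP → C S), so they form a constituent.

Yes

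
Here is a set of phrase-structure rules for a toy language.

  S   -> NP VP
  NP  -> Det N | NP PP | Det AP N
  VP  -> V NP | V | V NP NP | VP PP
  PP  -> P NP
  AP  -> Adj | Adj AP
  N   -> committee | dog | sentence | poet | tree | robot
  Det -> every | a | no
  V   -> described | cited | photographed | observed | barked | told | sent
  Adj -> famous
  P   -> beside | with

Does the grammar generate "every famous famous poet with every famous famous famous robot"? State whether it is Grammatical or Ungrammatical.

For S → NP VP, the only prefix that parses as NP is 'every famous famous poet', but the remainder 'with every famous famous famous robot' is not a VP under these rules.

Ungrammatical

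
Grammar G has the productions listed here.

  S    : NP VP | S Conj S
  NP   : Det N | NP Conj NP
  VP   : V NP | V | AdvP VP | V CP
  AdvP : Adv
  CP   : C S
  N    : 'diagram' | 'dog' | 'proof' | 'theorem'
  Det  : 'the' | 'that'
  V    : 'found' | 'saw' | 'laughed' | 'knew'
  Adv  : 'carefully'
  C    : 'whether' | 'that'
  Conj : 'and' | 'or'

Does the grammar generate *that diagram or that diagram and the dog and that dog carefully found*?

S
  NP
    NP
      Det: that
      N: diagram
    Conj: or
    NP
      NP
        Det: that
        N: diagram
      Conj: and
      NP
        NP
          Det: the
          N: dog
        Conj: and
        NP
          Det: that
          N: dog
  VP
    AdvP
      Adv: carefully
    VP
      V: found
Each bracket corresponds to one application of a listed rule, so the string is derivable from S.

Grammatical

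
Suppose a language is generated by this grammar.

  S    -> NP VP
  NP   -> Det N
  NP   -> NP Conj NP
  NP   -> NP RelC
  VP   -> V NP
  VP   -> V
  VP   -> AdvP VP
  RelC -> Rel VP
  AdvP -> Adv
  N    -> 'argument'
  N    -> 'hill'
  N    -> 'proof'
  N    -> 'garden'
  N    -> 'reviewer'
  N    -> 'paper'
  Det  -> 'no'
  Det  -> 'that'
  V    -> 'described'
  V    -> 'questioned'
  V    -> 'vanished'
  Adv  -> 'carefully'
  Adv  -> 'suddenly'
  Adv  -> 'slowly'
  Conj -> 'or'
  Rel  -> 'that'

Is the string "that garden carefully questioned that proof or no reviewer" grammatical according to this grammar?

Grammatical

[S [NP [Det that] [N garden]] [VP [AdvP [Adv carefully]] [VP [V questioned] [NP [NP [Det that] [N proof]] [Conj or] [NP [Det no] [N reviewer]]]]]]
Every word is introduced by a lexical rule and the phrasal rules combine the resulting categories into a single S.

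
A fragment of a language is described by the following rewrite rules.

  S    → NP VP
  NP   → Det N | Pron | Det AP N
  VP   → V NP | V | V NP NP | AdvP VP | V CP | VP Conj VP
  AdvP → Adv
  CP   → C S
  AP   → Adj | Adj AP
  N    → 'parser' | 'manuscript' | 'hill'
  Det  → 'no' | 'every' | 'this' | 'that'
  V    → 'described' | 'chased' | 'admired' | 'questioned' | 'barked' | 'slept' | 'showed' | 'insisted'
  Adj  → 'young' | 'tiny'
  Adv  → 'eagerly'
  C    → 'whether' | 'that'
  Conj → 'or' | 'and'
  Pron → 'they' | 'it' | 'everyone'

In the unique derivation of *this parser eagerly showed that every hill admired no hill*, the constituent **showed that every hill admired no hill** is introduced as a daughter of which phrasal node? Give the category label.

VP

S
  NP
    Det: this
    N: parser
  VP
    AdvP
      Adv: eagerly
    VP
      V: showed
      CP
        C: that
        S
          NP
            Det: every
            N: hill
          VP
            V: admired
            NP
              Det: no
              N: hill
The span 'showed that every hill admired no hill' is the VP node built by VP → V CP.
Its mother is the VP built by VP → AdvP VP.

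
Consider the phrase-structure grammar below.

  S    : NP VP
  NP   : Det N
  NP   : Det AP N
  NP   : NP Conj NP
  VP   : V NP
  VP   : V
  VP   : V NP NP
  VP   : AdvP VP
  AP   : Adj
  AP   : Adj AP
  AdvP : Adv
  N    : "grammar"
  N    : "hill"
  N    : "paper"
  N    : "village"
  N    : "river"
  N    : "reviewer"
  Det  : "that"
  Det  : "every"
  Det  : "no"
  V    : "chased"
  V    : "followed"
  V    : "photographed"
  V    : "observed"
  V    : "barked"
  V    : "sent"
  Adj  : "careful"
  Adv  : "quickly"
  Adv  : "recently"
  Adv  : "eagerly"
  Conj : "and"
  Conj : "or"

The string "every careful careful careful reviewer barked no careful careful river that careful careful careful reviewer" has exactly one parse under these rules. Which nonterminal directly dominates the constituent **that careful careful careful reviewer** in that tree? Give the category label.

VP

S
  NP
    Det: every
    AP
      Adj: careful
      AP
        Adj: careful
        AP
          Adj: careful
    N: reviewer
  VP
    V: barked
    NP
      Det: no
      AP
        Adj: careful
        AP
          Adj: careful
      N: river
    NP
      Det: that
      AP
        Adj: careful
        AP
          Adj: careful
          AP
            Adj: careful
      N: reviewer
The span 'that careful careful careful reviewer' is the NP node built by NP → Det AP N.
Its mother is the VP built by VP → V NP NP.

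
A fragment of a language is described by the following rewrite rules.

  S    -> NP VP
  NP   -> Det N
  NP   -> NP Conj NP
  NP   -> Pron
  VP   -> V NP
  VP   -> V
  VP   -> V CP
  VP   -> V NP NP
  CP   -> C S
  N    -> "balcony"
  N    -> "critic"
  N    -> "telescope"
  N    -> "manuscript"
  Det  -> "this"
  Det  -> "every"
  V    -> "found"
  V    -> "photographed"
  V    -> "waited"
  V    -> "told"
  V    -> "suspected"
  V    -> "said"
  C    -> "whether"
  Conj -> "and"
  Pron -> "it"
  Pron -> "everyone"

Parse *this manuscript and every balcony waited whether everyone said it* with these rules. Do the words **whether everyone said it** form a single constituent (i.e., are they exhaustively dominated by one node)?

[S [NP [NP [Det this] [N manuscript]] [Conj and] [NP [Det every] [N balcony]]] [VP [V waited] [CP [C whether] [S [NP [Pron everyone]] [VP [V said] [NP [Pron it]]]]]]]
The words 'whether everyone said it' are exhaustively dominated by a single CP node (built by CP → C S), so they form a constituent.

Yes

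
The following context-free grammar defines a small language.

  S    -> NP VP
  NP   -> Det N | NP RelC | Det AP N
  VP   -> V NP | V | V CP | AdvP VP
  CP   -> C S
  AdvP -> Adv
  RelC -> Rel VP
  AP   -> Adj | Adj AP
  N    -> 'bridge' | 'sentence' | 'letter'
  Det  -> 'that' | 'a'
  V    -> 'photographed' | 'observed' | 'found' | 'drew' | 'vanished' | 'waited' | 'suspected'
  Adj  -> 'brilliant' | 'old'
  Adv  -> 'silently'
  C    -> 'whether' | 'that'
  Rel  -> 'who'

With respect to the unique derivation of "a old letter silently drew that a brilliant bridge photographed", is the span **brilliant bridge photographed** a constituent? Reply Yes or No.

[S [NP [Det a] [AP [Adj old]] [N letter]] [VP [AdvP [Adv silently]] [VP [V drew] [CP [C that] [S [NP [Det a] [AP [Adj brilliant]] [N bridge]] [VP [V photographed]]]]]]]
The smallest constituent containing 'brilliant bridge photographed' is the S spanning 'a brilliant bridge photographed'; no single node in the tree dominates exactly the given words.

No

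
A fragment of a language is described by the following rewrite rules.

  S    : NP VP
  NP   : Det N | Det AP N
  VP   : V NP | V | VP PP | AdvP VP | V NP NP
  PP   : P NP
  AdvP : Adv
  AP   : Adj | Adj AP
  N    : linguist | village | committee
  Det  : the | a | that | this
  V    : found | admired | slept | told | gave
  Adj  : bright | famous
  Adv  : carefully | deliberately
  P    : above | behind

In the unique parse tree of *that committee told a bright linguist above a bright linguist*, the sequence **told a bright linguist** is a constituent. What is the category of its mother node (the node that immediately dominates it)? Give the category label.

[S [NP [Det that] [N committee]] [VP [VP [V told] [NP [Det a] [AP [Adj bright]] [N linguist]]] [PP [P above] [NP [Det a] [AP [Adj bright]] [N linguist]]]]]
The span 'told a bright linguist' is the VP node built by VP → V NP.
Its mother is the VP built by VP → VP PP.

VP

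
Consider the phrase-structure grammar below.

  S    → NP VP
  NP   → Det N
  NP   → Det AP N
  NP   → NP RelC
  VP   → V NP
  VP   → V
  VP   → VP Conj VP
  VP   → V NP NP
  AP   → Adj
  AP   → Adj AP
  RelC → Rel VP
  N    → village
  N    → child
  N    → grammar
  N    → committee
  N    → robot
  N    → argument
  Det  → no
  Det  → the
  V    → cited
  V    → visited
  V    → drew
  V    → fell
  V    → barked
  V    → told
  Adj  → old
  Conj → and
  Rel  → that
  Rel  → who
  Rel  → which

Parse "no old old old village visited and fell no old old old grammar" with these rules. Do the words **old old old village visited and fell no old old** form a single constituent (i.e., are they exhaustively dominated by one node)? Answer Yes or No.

[S [NP [Det no] [AP [Adj old] [AP [Adj old] [AP [Adj old]]]] [N village]] [VP [VP [V visited]] [Conj and] [VP [V fell] [NP [Det no] [AP [Adj old] [AP [Adj old] [AP [Adj old]]]] [N grammar]]]]]
The smallest constituent containing 'old old old village visited and fell no old old' is the S spanning 'no old old old village visited and fell no old old old grammar'; no single node in the tree dominates exactly the given words.

No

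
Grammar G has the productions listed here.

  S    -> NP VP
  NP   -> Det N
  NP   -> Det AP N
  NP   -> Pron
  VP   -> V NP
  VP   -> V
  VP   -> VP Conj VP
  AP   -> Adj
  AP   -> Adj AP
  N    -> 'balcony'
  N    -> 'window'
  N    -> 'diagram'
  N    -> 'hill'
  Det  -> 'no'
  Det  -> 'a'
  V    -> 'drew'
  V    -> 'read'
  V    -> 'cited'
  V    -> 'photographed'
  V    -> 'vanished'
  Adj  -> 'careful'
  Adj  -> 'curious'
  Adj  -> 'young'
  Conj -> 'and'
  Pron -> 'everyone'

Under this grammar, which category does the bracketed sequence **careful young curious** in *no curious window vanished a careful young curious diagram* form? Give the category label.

[S [NP [Det no] [AP [Adj curious]] [N window]] [VP [V vanished] [NP [Det a] [AP [Adj careful] [AP [Adj young] [AP [Adj curious]]]] [N diagram]]]]
The span 'careful young curious' is the AP node built by AP → Adj AP.

AP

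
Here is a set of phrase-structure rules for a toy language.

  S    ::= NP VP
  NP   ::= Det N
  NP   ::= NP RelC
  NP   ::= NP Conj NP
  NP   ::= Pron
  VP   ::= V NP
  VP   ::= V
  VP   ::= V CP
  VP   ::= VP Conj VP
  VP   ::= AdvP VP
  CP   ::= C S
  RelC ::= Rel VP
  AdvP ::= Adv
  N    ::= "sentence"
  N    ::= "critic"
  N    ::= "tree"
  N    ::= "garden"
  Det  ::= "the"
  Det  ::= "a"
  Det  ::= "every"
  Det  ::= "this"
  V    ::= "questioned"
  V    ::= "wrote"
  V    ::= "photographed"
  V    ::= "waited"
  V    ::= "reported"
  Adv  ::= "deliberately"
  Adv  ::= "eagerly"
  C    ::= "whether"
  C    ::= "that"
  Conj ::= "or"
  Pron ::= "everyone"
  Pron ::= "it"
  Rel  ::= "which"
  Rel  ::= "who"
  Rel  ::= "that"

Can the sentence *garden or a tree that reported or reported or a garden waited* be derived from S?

For S → NP VP, no prefix of the string parses as an NP.

Ungrammatical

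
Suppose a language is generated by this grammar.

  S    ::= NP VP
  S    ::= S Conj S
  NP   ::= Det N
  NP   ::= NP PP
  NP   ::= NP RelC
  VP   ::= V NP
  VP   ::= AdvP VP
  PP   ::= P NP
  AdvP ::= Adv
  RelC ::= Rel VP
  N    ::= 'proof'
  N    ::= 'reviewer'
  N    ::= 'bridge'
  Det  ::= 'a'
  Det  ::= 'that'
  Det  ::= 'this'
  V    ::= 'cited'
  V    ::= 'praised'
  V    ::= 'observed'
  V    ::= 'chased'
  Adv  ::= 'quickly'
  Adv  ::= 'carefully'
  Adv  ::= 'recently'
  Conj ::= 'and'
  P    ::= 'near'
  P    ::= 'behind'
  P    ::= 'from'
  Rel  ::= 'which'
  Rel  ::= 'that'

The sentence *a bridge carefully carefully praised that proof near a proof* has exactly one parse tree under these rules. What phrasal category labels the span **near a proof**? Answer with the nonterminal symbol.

PP

[S [NP [Det a] [N bridge]] [VP [AdvP [Adv carefully]] [VP [AdvP [Adv carefully]] [VP [V praised] [NP [NP [Det that] [N proof]] [PP [P near] [NP [Det a] [N proof]]]]]]]]
The span 'near a proof' is the PP node built by PP → P NP.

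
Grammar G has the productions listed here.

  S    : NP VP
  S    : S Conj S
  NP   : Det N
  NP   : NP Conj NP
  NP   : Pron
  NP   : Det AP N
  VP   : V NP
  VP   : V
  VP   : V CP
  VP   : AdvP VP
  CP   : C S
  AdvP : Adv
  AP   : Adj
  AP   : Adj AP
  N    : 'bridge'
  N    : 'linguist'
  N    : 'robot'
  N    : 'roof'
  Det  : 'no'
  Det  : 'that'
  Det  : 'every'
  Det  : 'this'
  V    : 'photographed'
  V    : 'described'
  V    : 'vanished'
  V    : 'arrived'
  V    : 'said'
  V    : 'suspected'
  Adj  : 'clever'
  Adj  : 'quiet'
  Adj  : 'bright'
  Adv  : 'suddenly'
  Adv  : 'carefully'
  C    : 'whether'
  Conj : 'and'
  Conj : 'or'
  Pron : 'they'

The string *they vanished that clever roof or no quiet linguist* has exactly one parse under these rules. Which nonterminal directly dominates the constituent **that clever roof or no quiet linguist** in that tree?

S
  NP
    Pron: they
  VP
    V: vanished
    NP
      NP
        Det: that
        AP
          Adj: clever
        N: roof
      Conj: or
      NP
        Det: no
        AP
          Adj: quiet
        N: linguist
The span 'that clever roof or no quiet linguist' is the NP node built by NP → NP Conj NP.
Its mother is the VP built by VP → V NP.

VP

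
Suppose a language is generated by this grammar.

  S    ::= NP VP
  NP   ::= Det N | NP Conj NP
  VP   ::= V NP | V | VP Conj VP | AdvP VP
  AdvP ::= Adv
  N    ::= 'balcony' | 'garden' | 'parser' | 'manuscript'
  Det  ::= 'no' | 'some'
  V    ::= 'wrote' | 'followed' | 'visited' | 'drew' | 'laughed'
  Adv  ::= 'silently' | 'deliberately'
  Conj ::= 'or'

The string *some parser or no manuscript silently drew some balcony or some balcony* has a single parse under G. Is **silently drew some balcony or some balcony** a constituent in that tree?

Yes

[S [NP [NP [Det some] [N parser]] [Conj or] [NP [Det no] [N manuscript]]] [VP [AdvP [Adv silently]] [VP [V drew] [NP [NP [Det some] [N balcony]] [Conj or] [NP [Det some] [N balcony]]]]]]
The words 'silently drew some balcony or some balcony' are exhaustively dominated by a single VP node (built by VP → AdvP VP), so they form a constituent.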